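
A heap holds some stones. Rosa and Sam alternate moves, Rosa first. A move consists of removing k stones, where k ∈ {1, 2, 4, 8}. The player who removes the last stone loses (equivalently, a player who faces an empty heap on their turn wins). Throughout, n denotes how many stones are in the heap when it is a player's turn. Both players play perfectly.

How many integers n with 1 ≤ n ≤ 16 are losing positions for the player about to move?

Positions with no move are W. A position that does have a move is losing for the player to move precisely when every available move leads to a winning position for the opponent. Fill in the labels:
n=0: no move; the opponent has just taken the last stone and therefore loses → W
n=1: L (sole option 0(W) is W)
n=2: W (go to 1, an L position)
n=3: W (go to 1, an L position)
n=4: L (options 3(W), 2(W), 0(W) are all W)
n=5: W (go to 4, an L position)
n=6: W (go to 4, an L position)
n=7: L (options 6(W), 5(W), 3(W) are all W)
n=8: W (go to 7, an L position)
n=9: W (go to 7, an L position)
n=10: L (options 9(W), 8(W), 6(W), 2(W) are all W)
n=11: W (go to 10, an L position)
n=12: W (go to 10, an L position)
n=13: L (options 12(W), 11(W), 9(W), 5(W) are all W)
n=14: W (go to 13, an L position)
n=15: W (go to 13, an L position)
n=16: L (options 15(W), 14(W), 12(W), 8(W) are all W)
L entries with 1 ≤ n ≤ 16 (the range starts at n=1): n = 1, 4, 7, 10, 13, 16; that makes 6.

6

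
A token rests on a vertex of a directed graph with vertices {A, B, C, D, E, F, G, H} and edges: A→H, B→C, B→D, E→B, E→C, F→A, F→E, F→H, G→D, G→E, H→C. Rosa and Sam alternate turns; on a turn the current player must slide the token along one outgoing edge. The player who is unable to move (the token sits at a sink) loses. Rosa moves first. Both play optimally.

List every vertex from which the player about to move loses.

Use the standard recursion: the mover loses at a terminal position; elsewhere, the mover wins exactly when some move hands the opponent an L position.
Every edge goes from a vertex to one that appears earlier in the order D, C, B, E, H, A, F, G, so processing vertices in that order labels each vertex after all of its successors.
D: no outgoing edge → L
C: no outgoing edge → L
B: W (go to C, an L position)
E: W (go to C, an L position)
H: W (go to C, an L position)
A: L (sole option H(W) is W)
F: W (go to A, an L position)
G: W (go to D, an L position)
Reading off the rows marked L gives the requested list; there are 3 such vertices.

A, C, D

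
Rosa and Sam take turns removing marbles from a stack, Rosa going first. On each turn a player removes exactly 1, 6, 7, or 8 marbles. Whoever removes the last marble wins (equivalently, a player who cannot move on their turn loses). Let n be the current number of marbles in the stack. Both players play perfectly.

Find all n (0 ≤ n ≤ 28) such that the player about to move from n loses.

0, 2, 4, 13, 15, 17, 26, 28

Label each position W (a win for the player to move) or L (a loss). A position with no legal move is L; any other position is W exactly when some move reaches an L, and L when every move reaches a W.
n=0: no move → L
n=1: →0(L), so W
n=2: →1(W) only, which is W, so L
n=3: →2(L), so W
n=4: →3(W) only, which is W, so L
n=5: →4(L), so W
n=6: →0(L), so W
n=7: →0(L), so W
n=8: →2(L), so W
n=9: →2(L), so W
n=10: →4(L), so W
n=11: →4(L), so W
n=12: →4(L), so W
n=13: →12(W), 7(W), 6(W), 5(W) — all W, so L
n=14: →13(L), so W
n=15: →14(W), 9(W), 8(W), 7(W) — all W, so L
n=16: →15(L), so W
n=17: →16(W), 11(W), 10(W), 9(W) — all W, so L
n=18: →17(L), so W
n=19: →13(L), so W
n=20: →13(L), so W
n=21: →15(L), so W
n=22: →15(L), so W
n=23: →17(L), so W
n=24: →17(L), so W
n=25: →17(L), so W
n=26: →25(W), 20(W), 19(W), 18(W) — all W, so L
n=27: →26(L), so W
n=28: →27(W), 22(W), 21(W), 20(W) — all W, so L
The losing starting values of n are exactly the entries labelled L in this table (8 of them).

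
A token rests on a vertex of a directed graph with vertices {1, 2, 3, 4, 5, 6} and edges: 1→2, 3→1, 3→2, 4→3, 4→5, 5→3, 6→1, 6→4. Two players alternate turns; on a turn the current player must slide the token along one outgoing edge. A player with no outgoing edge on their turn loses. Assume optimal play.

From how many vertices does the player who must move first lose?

3

Work bottom-up. With no move the player to move loses. Otherwise the position is W if at least one move leads to an L position for the opponent, and L if every move leads to a W.
Every edge goes from a vertex to one that appears earlier in the order 2, 1, 3, 5, 4, 6, so processing vertices in that order labels each vertex after all of its successors.
2: no outgoing edge → L
1: reaches L-position 2 → W
3: reaches L-position 2 → W
5: only reaches 3(W), which is W → L
4: reaches L-position 5 → W
6: only reaches 4(W), 1(W), all W → L
The L vertices are 2, 5, 6; that is 3 in all.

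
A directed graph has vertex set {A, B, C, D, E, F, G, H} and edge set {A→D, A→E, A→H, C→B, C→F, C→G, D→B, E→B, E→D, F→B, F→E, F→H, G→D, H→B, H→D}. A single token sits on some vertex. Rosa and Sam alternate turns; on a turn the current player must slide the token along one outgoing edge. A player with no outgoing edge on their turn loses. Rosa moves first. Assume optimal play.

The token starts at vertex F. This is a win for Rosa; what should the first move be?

Positions with no move are L. A position that does have a move is losing for the player to move precisely when every available move leads to a winning position for the opponent. Fill in the labels:
Every edge goes from a vertex to one that appears earlier in the order B, D, H, E, A, F, G, C, so processing vertices in that order labels each vertex after all of its successors.
B: no outgoing edge → L
D: →B(L), so W
H: →B(L), so W
E: →B(L), so W
A: →E(W), H(W), D(W) — all W, so L
F: →B(L), so W
G: →D(W) only, which is W, so L
C: →G(L), so W
From F, the L positions reachable in one move are: B.

Move to B.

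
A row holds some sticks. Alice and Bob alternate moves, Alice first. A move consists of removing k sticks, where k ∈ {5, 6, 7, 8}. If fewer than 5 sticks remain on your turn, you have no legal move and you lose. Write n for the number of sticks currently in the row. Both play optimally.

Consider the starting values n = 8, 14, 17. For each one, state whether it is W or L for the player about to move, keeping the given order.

Positions with no move are L. A position that does have a move is losing for the player to move precisely when every available move leads to a winning position for the opponent. Fill in the labels:
n=0: no move → L
n=1: no move → L
n=2: no move → L
n=3: no move → L
n=4: no move → L
n=5: reaches L-position 0 → W
n=6: reaches L-position 1 → W
n=7: reaches L-position 2 → W
n=8: reaches L-position 3 → W
n=9: reaches L-position 4 → W
n=10: reaches L-position 4 → W
n=11: reaches L-position 4 → W
n=12: reaches L-position 4 → W
n=13: only reaches 8(W), 7(W), 6(W), 5(W), all W → L
n=14: only reaches 9(W), 8(W), 7(W), 6(W), all W → L
n=15: only reaches 10(W), 9(W), 8(W), 7(W), all W → L
n=16: only reaches 11(W), 10(W), 9(W), 8(W), all W → L
n=17: only reaches 12(W), 11(W), 10(W), 9(W), all W → L

8: W, 14: L, 17: L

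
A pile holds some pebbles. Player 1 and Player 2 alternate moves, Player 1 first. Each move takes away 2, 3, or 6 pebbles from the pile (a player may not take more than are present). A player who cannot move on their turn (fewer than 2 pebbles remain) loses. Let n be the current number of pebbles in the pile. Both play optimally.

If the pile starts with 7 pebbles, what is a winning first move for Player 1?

Remove 2, leaving 5.

Use the standard recursion: the mover loses at a terminal position; elsewhere, the mover wins exactly when some move hands the opponent an L position.
n=0: no move → L
n=1: no move → L
n=2: →0(L), so W
n=3: →1(L), so W
n=4: →1(L), so W
n=5: →3(W), 2(W) — all W, so L
n=6: →0(L), so W
n=7: →5(L), so W
From 7, the L positions reachable in one move are: 5, 1. Any move reaching one of these is winning.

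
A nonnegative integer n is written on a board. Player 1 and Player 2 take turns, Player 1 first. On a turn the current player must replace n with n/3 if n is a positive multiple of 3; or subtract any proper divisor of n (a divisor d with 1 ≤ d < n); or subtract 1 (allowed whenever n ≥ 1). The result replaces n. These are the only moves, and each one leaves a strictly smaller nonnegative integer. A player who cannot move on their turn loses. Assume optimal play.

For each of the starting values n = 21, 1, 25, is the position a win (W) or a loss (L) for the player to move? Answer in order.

21: W, 1: W, 25: L

Classify positions by backward induction: terminal positions (no move available) are L. From any other position, the mover wins iff some move reaches an L.
n=0: no move → L
n=1: can move to 0, which is L ⇒ W
n=2: the only move is to 1(W), a W ⇒ L
n=3: can move to 2, which is L ⇒ W
n=4: can move to 2, which is L ⇒ W
n=5: the only move is to 4(W), a W ⇒ L
n=6: can move to 2, which is L ⇒ W
n=7: the only move is to 6(W), a W ⇒ L
n=8: can move to 7, which is L ⇒ W
n=9: moves to 3(W), 6(W), 8(W); every one is W ⇒ L
n=10: can move to 5, which is L ⇒ W
n=11: the only move is to 10(W), a W ⇒ L
n=12: can move to 9, which is L ⇒ W
n=13: the only move is to 12(W), a W ⇒ L
n=14: can move to 7, which is L ⇒ W
n=15: can move to 5, which is L ⇒ W
n=16: moves to 8(W), 12(W), 14(W), 15(W); every one is W ⇒ L
n=17: can move to 16, which is L ⇒ W
n=18: can move to 9, which is L ⇒ W
n=19: the only move is to 18(W), a W ⇒ L
n=20: can move to 16, which is L ⇒ W
n=21: can move to 7, which is L ⇒ W
n=22: can move to 11, which is L ⇒ W
n=23: the only move is to 22(W), a W ⇒ L
n=24: can move to 16, which is L ⇒ W
n=25: moves to 20(W), 24(W); every one is W ⇒ L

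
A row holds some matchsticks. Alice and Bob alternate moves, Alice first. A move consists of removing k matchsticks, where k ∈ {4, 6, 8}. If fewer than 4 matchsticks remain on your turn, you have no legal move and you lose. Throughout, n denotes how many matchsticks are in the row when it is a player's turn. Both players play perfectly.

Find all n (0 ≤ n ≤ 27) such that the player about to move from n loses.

Classify positions by backward induction: terminal positions (no move available) are L. From any other position, the mover wins iff some move reaches an L.
n=0: no move → L
n=1: no move → L
n=2: no move → L
n=3: no move → L
n=4: reaches L-position 0 → W
n=5: reaches L-position 1 → W
n=6: reaches L-position 2 → W
n=7: reaches L-position 3 → W
n=8: reaches L-position 2 → W
n=9: reaches L-position 3 → W
n=10: reaches L-position 2 → W
n=11: reaches L-position 3 → W
n=12: only reaches 8(W), 6(W), 4(W), all W → L
n=13: only reaches 9(W), 7(W), 5(W), all W → L
n=14: only reaches 10(W), 8(W), 6(W), all W → L
n=15: only reaches 11(W), 9(W), 7(W), all W → L
n=16: reaches L-position 12 → W
n=17: reaches L-position 13 → W
n=18: reaches L-position 14 → W
n=19: reaches L-position 15 → W
n=20: reaches L-position 14 → W
n=21: reaches L-position 15 → W
n=22: reaches L-position 14 → W
n=23: reaches L-position 15 → W
n=24: only reaches 20(W), 18(W), 16(W), all W → L
n=25: only reaches 21(W), 19(W), 17(W), all W → L
n=26: only reaches 22(W), 20(W), 18(W), all W → L
n=27: only reaches 23(W), 21(W), 19(W), all W → L
The losing starting values of n are exactly the entries labelled L in this table (12 of them).

0, 1, 2, 3, 12, 13, 14, 15, 24, 25, 26, 27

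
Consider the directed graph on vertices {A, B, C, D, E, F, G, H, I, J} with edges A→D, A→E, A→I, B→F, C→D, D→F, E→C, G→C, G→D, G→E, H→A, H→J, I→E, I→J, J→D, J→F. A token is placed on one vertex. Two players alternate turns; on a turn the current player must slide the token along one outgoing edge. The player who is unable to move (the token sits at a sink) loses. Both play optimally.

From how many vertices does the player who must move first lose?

Work bottom-up. With no move the player to move loses. Otherwise the position is W if at least one move leads to an L position for the opponent, and L if every move leads to a W.
Every edge goes from a vertex to one that appears earlier in the order F, D, C, J, B, E, I, A, G, H, so processing vertices in that order labels each vertex after all of its successors.
F: no outgoing edge → L
D: →F(L), so W
C: →D(W) only, which is W, so L
J: →F(L), so W
B: →F(L), so W
E: →C(L), so W
I: →E(W), J(W) — all W, so L
A: →I(L), so W
G: →C(L), so W
H: →A(W), J(W) — all W, so L
The L vertices are C, F, H, I; that is 4 in all.

4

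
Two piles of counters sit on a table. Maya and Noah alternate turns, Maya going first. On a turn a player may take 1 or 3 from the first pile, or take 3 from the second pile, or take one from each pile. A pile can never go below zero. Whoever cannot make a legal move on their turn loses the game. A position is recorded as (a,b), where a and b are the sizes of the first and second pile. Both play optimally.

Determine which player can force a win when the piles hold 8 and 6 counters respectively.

Positions with no move are L. A position that does have a move is losing for the player to move precisely when every available move leads to a winning position for the opponent. Fill in the labels:
No move ever increases a pile, so every position that can arise here has a ≤ 8 and b ≤ 6; it is enough to label the cells with 0 ≤ a ≤ 8 and 0 ≤ b ≤ 6.
Every move lowers a or b (never raises either), so fill the grid row by row in increasing a, and left to right within a row: each cell's successors are then already labelled.
      b=0  b=1  b=2  b=3  b=4  b=5  b=6
a=0:    L    L    L    W    W    W    L
a=1:    W    W    W    W    L    L    W
a=2:    L    L    L    W    W    W    W
a=3:    W    W    W    W    L    L    W
a=4:    L    L    L    W    W    W    W
a=5:    W    W    W    W    L    L    L
a=6:    L    L    L    W    W    W    W
a=7:    W    W    W    W    L    L    L
a=8:    L    L    L    W    W    W    W
Cells with no legal move (terminal, hence L): (0,0), (0,1), (0,2).
The remaining L cells, each justified by listing all of its moves:
(0,6): L (sole option (0,3)(W) is W)
(1,4): L (options (0,4)(W), (1,1)(W), (0,3)(W) are all W)
(1,5): L (options (0,5)(W), (1,2)(W), (0,4)(W) are all W)
(2,0): L (sole option (1,0)(W) is W)
(2,1): L (options (1,1)(W), (1,0)(W) are all W)
(2,2): L (options (1,2)(W), (1,1)(W) are all W)
(3,4): L (options (2,4)(W), (0,4)(W), (3,1)(W), (2,3)(W) are all W)
(3,5): L (options (2,5)(W), (0,5)(W), (3,2)(W), (2,4)(W) are all W)
(4,0): L (options (3,0)(W), (1,0)(W) are all W)
(4,1): L (options (3,1)(W), (1,1)(W), (3,0)(W) are all W)
(4,2): L (options (3,2)(W), (1,2)(W), (3,1)(W) are all W)
(5,4): L (options (4,4)(W), (2,4)(W), (5,1)(W), (4,3)(W) are all W)
(5,5): L (options (4,5)(W), (2,5)(W), (5,2)(W), (4,4)(W) are all W)
(5,6): L (options (4,6)(W), (2,6)(W), (5,3)(W), (4,5)(W) are all W)
(6,0): L (options (5,0)(W), (3,0)(W) are all W)
(6,1): L (options (5,1)(W), (3,1)(W), (5,0)(W) are all W)
(6,2): L (options (5,2)(W), (3,2)(W), (5,1)(W) are all W)
(7,4): L (options (6,4)(W), (4,4)(W), (7,1)(W), (6,3)(W) are all W)
(7,5): L (options (6,5)(W), (4,5)(W), (7,2)(W), (6,4)(W) are all W)
(7,6): L (options (6,6)(W), (4,6)(W), (7,3)(W), (6,5)(W) are all W)
(8,0): L (options (7,0)(W), (5,0)(W) are all W)
(8,1): L (options (7,1)(W), (5,1)(W), (7,0)(W) are all W)
(8,2): L (options (7,2)(W), (5,2)(W), (7,1)(W) are all W)
Every other cell has at least one move into one of the L cells above, so it is W.
From (8,6) Maya can move to (7,6), reaching an L position.

Maya wins.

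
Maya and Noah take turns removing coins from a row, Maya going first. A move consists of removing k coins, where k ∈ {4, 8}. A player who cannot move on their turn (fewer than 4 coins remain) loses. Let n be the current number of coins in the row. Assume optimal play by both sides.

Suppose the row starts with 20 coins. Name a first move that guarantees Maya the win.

Remove 8, leaving 12.

Use the standard recursion: the mover loses at a terminal position; elsewhere, the mover wins exactly when some move hands the opponent an L position.
n=0: no move → L
n=1: no move → L
n=2: no move → L
n=3: no move → L
n=4: reaches L-position 0 → W
n=5: reaches L-position 1 → W
n=6: reaches L-position 2 → W
n=7: reaches L-position 3 → W
n=8: reaches L-position 0 → W
n=9: reaches L-position 1 → W
n=10: reaches L-position 2 → W
n=11: reaches L-position 3 → W
n=12: only reaches 8(W), 4(W), all W → L
n=13: only reaches 9(W), 5(W), all W → L
n=14: only reaches 10(W), 6(W), all W → L
n=15: only reaches 11(W), 7(W), all W → L
n=16: reaches L-position 12 → W
n=17: reaches L-position 13 → W
n=18: reaches L-position 14 → W
n=19: reaches L-position 15 → W
n=20: reaches L-position 12 → W
From 20, the L positions reachable in one move are: 12.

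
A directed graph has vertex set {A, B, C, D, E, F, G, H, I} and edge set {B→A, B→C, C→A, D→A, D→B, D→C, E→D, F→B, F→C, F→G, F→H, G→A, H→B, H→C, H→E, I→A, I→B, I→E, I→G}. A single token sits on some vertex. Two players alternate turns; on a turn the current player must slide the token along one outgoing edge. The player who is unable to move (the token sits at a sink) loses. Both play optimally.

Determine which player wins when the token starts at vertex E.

The second player wins.

Classify positions by backward induction: terminal positions (no move available) are L. From any other position, the mover wins iff some move reaches an L.
Every edge goes from a vertex to one that appears earlier in the order A, C, G, B, D, E, H, I, F, so processing vertices in that order labels each vertex after all of its successors.
A: no outgoing edge → L
C: reaches L-position A → W
G: reaches L-position A → W
B: reaches L-position A → W
D: reaches L-position A → W
E: only reaches D(W), which is W → L
H: reaches L-position E → W
I: reaches L-position E → W
F: only reaches H(W), B(W), G(W), C(W), all W → L
The starting position E is L: whatever the player to move does, the opponent receives a W position.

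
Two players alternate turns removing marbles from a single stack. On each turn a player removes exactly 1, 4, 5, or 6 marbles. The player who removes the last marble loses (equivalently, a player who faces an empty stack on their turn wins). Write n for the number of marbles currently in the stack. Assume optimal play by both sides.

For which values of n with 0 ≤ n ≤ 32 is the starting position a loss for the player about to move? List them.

Work bottom-up. With no move the player to move wins. Otherwise the position is W if at least one move leads to an L position for the opponent, and L if every move leads to a W.
n=0: no move; the opponent has just taken the last marble and therefore loses → W
n=1: only reaches 0(W), which is W → L
n=2: reaches L-position 1 → W
n=3: only reaches 2(W), which is W → L
n=4: reaches L-position 3 → W
n=5: reaches L-position 1 → W
n=6: reaches L-position 1 → W
n=7: reaches L-position 3 → W
n=8: reaches L-position 3 → W
n=9: reaches L-position 3 → W
n=10: only reaches 9(W), 6(W), 5(W), 4(W), all W → L
n=11: reaches L-position 10 → W
n=12: only reaches 11(W), 8(W), 7(W), 6(W), all W → L
n=13: reaches L-position 12 → W
n=14: reaches L-position 10 → W
n=15: reaches L-position 10 → W
n=16: reaches L-position 12 → W
n=17: reaches L-position 12 → W
n=18: reaches L-position 12 → W
n=19: only reaches 18(W), 15(W), 14(W), 13(W), all W → L
n=20: reaches L-position 19 → W
n=21: only reaches 20(W), 17(W), 16(W), 15(W), all W → L
n=22: reaches L-position 21 → W
n=23: reaches L-position 19 → W
n=24: reaches L-position 19 → W
n=25: reaches L-position 21 → W
n=26: reaches L-position 21 → W
n=27: reaches L-position 21 → W
n=28: only reaches 27(W), 24(W), 23(W), 22(W), all W → L
n=29: reaches L-position 28 → W
n=30: only reaches 29(W), 26(W), 25(W), 24(W), all W → L
n=31: reaches L-position 30 → W
n=32: reaches L-position 28 → W
The losing starting values of n are exactly the entries labelled L in this table (8 of them).

1, 3, 10, 12, 19, 21, 28, 30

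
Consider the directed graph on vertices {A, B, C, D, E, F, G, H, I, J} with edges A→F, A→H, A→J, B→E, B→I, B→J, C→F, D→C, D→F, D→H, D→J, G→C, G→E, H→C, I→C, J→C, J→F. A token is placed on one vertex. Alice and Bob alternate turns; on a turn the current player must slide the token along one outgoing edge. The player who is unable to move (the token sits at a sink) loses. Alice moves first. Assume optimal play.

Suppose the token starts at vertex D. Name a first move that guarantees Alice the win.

Work bottom-up. With no move the player to move loses. Otherwise the position is W if at least one move leads to an L position for the opponent, and L if every move leads to a W.
Every edge goes from a vertex to one that appears earlier in the order F, E, C, J, G, H, I, D, A, B, so processing vertices in that order labels each vertex after all of its successors.
F: no outgoing edge → L
E: no outgoing edge → L
C: W (go to F, an L position)
J: W (go to F, an L position)
G: W (go to E, an L position)
H: L (sole option C(W) is W)
I: L (sole option C(W) is W)
D: W (go to H, an L position)
A: W (go to H, an L position)
B: W (go to I, an L position)
From D, the L positions reachable in one move are: H, F. Any move reaching one of these is winning.

Move to H.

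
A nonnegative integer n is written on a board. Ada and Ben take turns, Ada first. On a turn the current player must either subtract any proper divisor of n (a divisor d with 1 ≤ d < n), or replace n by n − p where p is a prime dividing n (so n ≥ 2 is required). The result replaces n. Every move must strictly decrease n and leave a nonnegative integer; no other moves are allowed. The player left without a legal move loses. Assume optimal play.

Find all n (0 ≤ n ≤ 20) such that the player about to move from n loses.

0, 1, 4, 9, 14, 20

Work bottom-up. With no move the player to move loses. Otherwise the position is W if at least one move leads to an L position for the opponent, and L if every move leads to a W.
n=0: no move → L
n=1: no move → L
n=2: W (go to 0, an L position)
n=3: W (go to 0, an L position)
n=4: L (options 2(W), 3(W) are all W)
n=5: W (go to 0, an L position)
n=6: W (go to 4, an L position)
n=7: W (go to 0, an L position)
n=8: W (go to 4, an L position)
n=9: L (options 6(W), 8(W) are all W)
n=10: W (go to 9, an L position)
n=11: W (go to 0, an L position)
n=12: W (go to 9, an L position)
n=13: W (go to 0, an L position)
n=14: L (options 7(W), 12(W), 13(W) are all W)
n=15: W (go to 14, an L position)
n=16: W (go to 14, an L position)
n=17: W (go to 0, an L position)
n=18: W (go to 9, an L position)
n=19: W (go to 0, an L position)
n=20: L (options 10(W), 15(W), 16(W), 18(W), 19(W) are all W)
Reading off the rows marked L gives the requested list; there are 6 such values of n.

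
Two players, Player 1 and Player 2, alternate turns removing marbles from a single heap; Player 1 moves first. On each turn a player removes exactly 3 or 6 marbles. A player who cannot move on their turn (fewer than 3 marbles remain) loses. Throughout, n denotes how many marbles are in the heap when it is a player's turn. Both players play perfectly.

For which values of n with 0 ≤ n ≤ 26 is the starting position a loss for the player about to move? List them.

Classify positions by backward induction: terminal positions (no move available) are L. From any other position, the mover wins iff some move reaches an L.
n=0: no move → L
n=1: no move → L
n=2: no move → L
n=3: reaches L-position 0 → W
n=4: reaches L-position 1 → W
n=5: reaches L-position 2 → W
n=6: reaches L-position 0 → W
n=7: reaches L-position 1 → W
n=8: reaches L-position 2 → W
n=9: only reaches 6(W), 3(W), all W → L
n=10: only reaches 7(W), 4(W), all W → L
n=11: only reaches 8(W), 5(W), all W → L
n=12: reaches L-position 9 → W
n=13: reaches L-position 10 → W
n=14: reaches L-position 11 → W
n=15: reaches L-position 9 → W
n=16: reaches L-position 10 → W
n=17: reaches L-position 11 → W
n=18: only reaches 15(W), 12(W), all W → L
n=19: only reaches 16(W), 13(W), all W → L
n=20: only reaches 17(W), 14(W), all W → L
n=21: reaches L-position 18 → W
n=22: reaches L-position 19 → W
n=23: reaches L-position 20 → W
n=24: reaches L-position 18 → W
n=25: reaches L-position 19 → W
n=26: reaches L-position 20 → W
Reading off the rows marked L gives the requested list; there are 9 such values of n.

0, 1, 2, 9, 10, 11, 18, 19, 20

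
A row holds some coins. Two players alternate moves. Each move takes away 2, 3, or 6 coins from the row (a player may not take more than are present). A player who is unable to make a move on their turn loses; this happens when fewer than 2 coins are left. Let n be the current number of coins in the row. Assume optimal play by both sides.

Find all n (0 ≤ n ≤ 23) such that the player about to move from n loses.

0, 1, 5, 9, 10, 14, 18, 19, 23

Build the W/L table. Terminal = L. A non-terminal position is W if it has a move to some L; otherwise it is L.
n=0: no move → L
n=1: no move → L
n=2: →0(L), so W
n=3: →1(L), so W
n=4: →1(L), so W
n=5: →3(W), 2(W) — all W, so L
n=6: →0(L), so W
n=7: →5(L), so W
n=8: →5(L), so W
n=9: →7(W), 6(W), 3(W) — all W, so L
n=10: →8(W), 7(W), 4(W) — all W, so L
n=11: →9(L), so W
n=12: →10(L), so W
n=13: →10(L), so W
n=14: →12(W), 11(W), 8(W) — all W, so L
n=15: →9(L), so W
n=16: →14(L), so W
n=17: →14(L), so W
n=18: →16(W), 15(W), 12(W) — all W, so L
n=19: →17(W), 16(W), 13(W) — all W, so L
n=20: →18(L), so W
n=21: →19(L), so W
n=22: →19(L), so W
n=23: →21(W), 20(W), 17(W) — all W, so L
Reading off the rows marked L gives the requested list; there are 9 such values of n.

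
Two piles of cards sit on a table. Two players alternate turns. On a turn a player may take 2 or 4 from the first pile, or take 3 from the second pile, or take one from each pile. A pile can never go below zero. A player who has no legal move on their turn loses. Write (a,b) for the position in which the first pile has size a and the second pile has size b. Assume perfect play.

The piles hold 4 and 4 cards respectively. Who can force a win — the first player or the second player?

Use the standard recursion: the mover loses at a terminal position; elsewhere, the mover wins exactly when some move hands the opponent an L position.
No move ever increases a pile, so every position that can arise here has a ≤ 4 and b ≤ 4; it is enough to label the cells with 0 ≤ a ≤ 4 and 0 ≤ b ≤ 4.
Every move lowers a or b (never raises either), so fill the grid row by row in increasing a, and left to right within a row: each cell's successors are then already labelled.
      b=0  b=1  b=2  b=3  b=4
a=0:    L    L    L    W    W
a=1:    L    W    W    W    L
a=2:    W    W    W    L    L
a=3:    W    L    L    L    W
a=4:    W    W    W    W    W
Cells with no legal move (terminal, hence L): (0,0), (0,1), (0,2), (1,0).
The remaining L cells, each justified by listing all of its moves:
(1,4): moves to (1,1)(W), (0,3)(W); every one is W ⇒ L
(2,3): moves to (0,3)(W), (2,0)(W), (1,2)(W); every one is W ⇒ L
(2,4): moves to (0,4)(W), (2,1)(W), (1,3)(W); every one is W ⇒ L
(3,1): moves to (1,1)(W), (2,0)(W); every one is W ⇒ L
(3,2): moves to (1,2)(W), (2,1)(W); every one is W ⇒ L
(3,3): moves to (1,3)(W), (3,0)(W), (2,2)(W); every one is W ⇒ L
Every other cell has at least one move into one of the L cells above, so it is W.
The starting position (4,4) is W: the player to move should move to (2,4), handing over an L position.

The first player wins.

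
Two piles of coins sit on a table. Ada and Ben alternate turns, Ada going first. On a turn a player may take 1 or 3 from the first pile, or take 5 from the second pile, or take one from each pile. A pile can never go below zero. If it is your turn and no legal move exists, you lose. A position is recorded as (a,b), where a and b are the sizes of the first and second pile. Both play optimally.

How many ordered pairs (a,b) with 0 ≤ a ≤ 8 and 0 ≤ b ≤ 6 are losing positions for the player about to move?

Use the standard recursion: the mover loses at a terminal position; elsewhere, the mover wins exactly when some move hands the opponent an L position.
Every move lowers a or b (never raises either), so fill the grid row by row in increasing a, and left to right within a row: each cell's successors are then already labelled.
      b=0  b=1  b=2  b=3  b=4  b=5  b=6
a=0:    L    L    L    L    L    W    W
a=1:    W    W    W    W    W    W    L
a=2:    L    L    L    L    L    W    W
a=3:    W    W    W    W    W    W    L
a=4:    L    L    L    L    L    W    W
a=5:    W    W    W    W    W    W    L
a=6:    L    L    L    L    L    W    W
a=7:    W    W    W    W    W    W    L
a=8:    L    L    L    L    L    W    W
Cells with no legal move (terminal, hence L): (0,0), (0,1), (0,2), (0,3), (0,4).
The remaining L cells, each justified by listing all of its moves:
(1,6): →(0,6)(W), (1,1)(W), (0,5)(W) — all W, so L
(2,0): →(1,0)(W) only, which is W, so L
(2,1): →(1,1)(W), (1,0)(W) — all W, so L
(2,2): →(1,2)(W), (1,1)(W) — all W, so L
(2,3): →(1,3)(W), (1,2)(W) — all W, so L
(2,4): →(1,4)(W), (1,3)(W) — all W, so L
(3,6): →(2,6)(W), (0,6)(W), (3,1)(W), (2,5)(W) — all W, so L
(4,0): →(3,0)(W), (1,0)(W) — all W, so L
(4,1): →(3,1)(W), (1,1)(W), (3,0)(W) — all W, so L
(4,2): →(3,2)(W), (1,2)(W), (3,1)(W) — all W, so L
(4,3): →(3,3)(W), (1,3)(W), (3,2)(W) — all W, so L
(4,4): →(3,4)(W), (1,4)(W), (3,3)(W) — all W, so L
(5,6): →(4,6)(W), (2,6)(W), (5,1)(W), (4,5)(W) — all W, so L
(6,0): →(5,0)(W), (3,0)(W) — all W, so L
(6,1): →(5,1)(W), (3,1)(W), (5,0)(W) — all W, so L
(6,2): →(5,2)(W), (3,2)(W), (5,1)(W) — all W, so L
(6,3): →(5,3)(W), (3,3)(W), (5,2)(W) — all W, so L
(6,4): →(5,4)(W), (3,4)(W), (5,3)(W) — all W, so L
(7,6): →(6,6)(W), (4,6)(W), (7,1)(W), (6,5)(W) — all W, so L
(8,0): →(7,0)(W), (5,0)(W) — all W, so L
(8,1): →(7,1)(W), (5,1)(W), (7,0)(W) — all W, so L
(8,2): →(7,2)(W), (5,2)(W), (7,1)(W) — all W, so L
(8,3): →(7,3)(W), (5,3)(W), (7,2)(W) — all W, so L
(8,4): →(7,4)(W), (5,4)(W), (7,3)(W) — all W, so L
Every other cell has at least one move into one of the L cells above, so it is W.
L cells per row: a=0: 5, a=1: 1, a=2: 5, a=3: 1, a=4: 5, a=5: 1, a=6: 5, a=7: 1, a=8: 5; total 29.

29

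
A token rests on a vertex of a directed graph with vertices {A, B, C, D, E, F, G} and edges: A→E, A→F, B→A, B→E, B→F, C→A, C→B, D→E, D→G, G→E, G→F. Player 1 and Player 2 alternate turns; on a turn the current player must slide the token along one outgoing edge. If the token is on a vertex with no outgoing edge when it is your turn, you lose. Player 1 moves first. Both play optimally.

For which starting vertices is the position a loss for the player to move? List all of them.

Classify positions by backward induction: terminal positions (no move available) are L. From any other position, the mover wins iff some move reaches an L.
Every edge goes from a vertex to one that appears earlier in the order E, F, A, G, B, D, C, so processing vertices in that order labels each vertex after all of its successors.
E: no outgoing edge → L
F: no outgoing edge → L
A: W (go to F, an L position)
G: W (go to F, an L position)
B: W (go to F, an L position)
D: W (go to E, an L position)
C: L (options B(W), A(W) are all W)
The losing starting vertices are exactly the entries labelled L in this table (3 of them).

C, E, F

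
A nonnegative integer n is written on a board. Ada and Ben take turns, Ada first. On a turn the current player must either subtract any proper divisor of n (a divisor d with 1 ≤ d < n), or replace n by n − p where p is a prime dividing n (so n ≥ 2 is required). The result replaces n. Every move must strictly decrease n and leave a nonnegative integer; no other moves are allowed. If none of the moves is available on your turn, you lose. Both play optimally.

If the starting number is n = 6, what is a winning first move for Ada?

Move to 4.

Positions with no move are L. A position that does have a move is losing for the player to move precisely when every available move leads to a winning position for the opponent. Fill in the labels:
n=0: no move → L
n=1: no move → L
n=2: →0(L), so W
n=3: →0(L), so W
n=4: →2(W), 3(W) — all W, so L
n=5: →0(L), so W
n=6: →4(L), so W
From 6, the L positions reachable in one move are: 4.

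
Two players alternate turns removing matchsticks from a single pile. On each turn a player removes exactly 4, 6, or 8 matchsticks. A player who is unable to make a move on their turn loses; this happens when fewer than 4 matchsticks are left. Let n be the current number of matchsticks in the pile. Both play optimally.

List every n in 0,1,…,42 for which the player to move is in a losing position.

0, 1, 2, 3, 12, 13, 14, 15, 24, 25, 26, 27, 36, 37, 38, 39

Label each position W (a win for the player to move) or L (a loss). A position with no legal move is L; any other position is W exactly when some move reaches an L, and L when every move reaches a W.
n=0: no move → L
n=1: no move → L
n=2: no move → L
n=3: no move → L
n=4: →0(L), so W
n=5: →1(L), so W
n=6: →2(L), so W
n=7: →3(L), so W
n=8: →2(L), so W
n=9: →3(L), so W
n=10: →2(L), so W
n=11: →3(L), so W
n=12: →8(W), 6(W), 4(W) — all W, so L
n=13: →9(W), 7(W), 5(W) — all W, so L
n=14: →10(W), 8(W), 6(W) — all W, so L
n=15: →11(W), 9(W), 7(W) — all W, so L
n=16: →12(L), so W
n=17: →13(L), so W
n=18: →14(L), so W
n=19: →15(L), so W
n=20: →14(L), so W
n=21: →15(L), so W
n=22: →14(L), so W
n=23: →15(L), so W
n=24: →20(W), 18(W), 16(W) — all W, so L
n=25: →21(W), 19(W), 17(W) — all W, so L
n=26: →22(W), 20(W), 18(W) — all W, so L
n=27: →23(W), 21(W), 19(W) — all W, so L
n=28: →24(L), so W
n=29: →25(L), so W
n=30: →26(L), so W
n=31: →27(L), so W
n=32: →26(L), so W
n=33: →27(L), so W
n=34: →26(L), so W
n=35: →27(L), so W
n=36: →32(W), 30(W), 28(W) — all W, so L
n=37: →33(W), 31(W), 29(W) — all W, so L
n=38: →34(W), 32(W), 30(W) — all W, so L
n=39: →35(W), 33(W), 31(W) — all W, so L
n=40: →36(L), so W
n=41: →37(L), so W
n=42: →38(L), so W
Reading off the rows marked L gives the requested list; there are 16 such values of n.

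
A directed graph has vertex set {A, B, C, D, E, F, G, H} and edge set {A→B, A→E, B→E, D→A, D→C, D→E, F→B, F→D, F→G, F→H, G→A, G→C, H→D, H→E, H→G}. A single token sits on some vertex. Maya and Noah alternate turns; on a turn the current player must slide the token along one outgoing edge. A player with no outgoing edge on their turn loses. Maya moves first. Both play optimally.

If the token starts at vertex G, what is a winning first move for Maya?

Classify positions by backward induction: terminal positions (no move available) are L. From any other position, the mover wins iff some move reaches an L.
Every edge goes from a vertex to one that appears earlier in the order C, E, B, A, G, D, H, F, so processing vertices in that order labels each vertex after all of its successors.
C: no outgoing edge → L
E: no outgoing edge → L
B: reaches L-position E → W
A: reaches L-position E → W
G: reaches L-position C → W
D: reaches L-position E → W
H: reaches L-position E → W
F: only reaches H(W), D(W), G(W), B(W), all W → L
From G, the L positions reachable in one move are: C.

Move to C.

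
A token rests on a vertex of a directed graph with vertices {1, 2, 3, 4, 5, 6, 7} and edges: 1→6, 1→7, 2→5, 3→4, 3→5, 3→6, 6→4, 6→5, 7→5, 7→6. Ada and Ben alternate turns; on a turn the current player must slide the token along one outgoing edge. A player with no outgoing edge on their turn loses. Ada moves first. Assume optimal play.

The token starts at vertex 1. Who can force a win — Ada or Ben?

Compute win/loss labels from the base case upward. A position with no move is L. Any other position is W if it can reach an L in one move, else L.
Every edge goes from a vertex to one that appears earlier in the order 5, 4, 6, 7, 1, 3, 2, so processing vertices in that order labels each vertex after all of its successors.
5: no outgoing edge → L
4: no outgoing edge → L
6: can move to 4, which is L ⇒ W
7: can move to 5, which is L ⇒ W
1: moves to 7(W), 6(W); every one is W ⇒ L
3: can move to 4, which is L ⇒ W
2: can move to 5, which is L ⇒ W
The starting position 1 is L: whatever Ada does, the opponent receives a W position.

Ben wins.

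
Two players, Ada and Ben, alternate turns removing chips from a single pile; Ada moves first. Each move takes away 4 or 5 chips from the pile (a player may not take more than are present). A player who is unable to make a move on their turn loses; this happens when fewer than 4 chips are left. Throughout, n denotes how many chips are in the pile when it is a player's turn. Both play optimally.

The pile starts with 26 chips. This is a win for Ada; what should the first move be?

Remove 5, leaving 21.

Use the standard recursion: the mover loses at a terminal position; elsewhere, the mover wins exactly when some move hands the opponent an L position.
n=0: no move → L
n=1: no move → L
n=2: no move → L
n=3: no move → L
n=4: W (go to 0, an L position)
n=5: W (go to 1, an L position)
n=6: W (go to 2, an L position)
n=7: W (go to 3, an L position)
n=8: W (go to 3, an L position)
n=9: L (options 5(W), 4(W) are all W)
n=10: L (options 6(W), 5(W) are all W)
n=11: L (options 7(W), 6(W) are all W)
n=12: L (options 8(W), 7(W) are all W)
n=13: W (go to 9, an L position)
n=14: W (go to 10, an L position)
n=15: W (go to 11, an L position)
n=16: W (go to 12, an L position)
n=17: W (go to 12, an L position)
n=18: L (options 14(W), 13(W) are all W)
n=19: L (options 15(W), 14(W) are all W)
n=20: L (options 16(W), 15(W) are all W)
n=21: L (options 17(W), 16(W) are all W)
n=22: W (go to 18, an L position)
n=23: W (go to 19, an L position)
n=24: W (go to 20, an L position)
n=25: W (go to 21, an L position)
n=26: W (go to 21, an L position)
From 26, the L positions reachable in one move are: 21.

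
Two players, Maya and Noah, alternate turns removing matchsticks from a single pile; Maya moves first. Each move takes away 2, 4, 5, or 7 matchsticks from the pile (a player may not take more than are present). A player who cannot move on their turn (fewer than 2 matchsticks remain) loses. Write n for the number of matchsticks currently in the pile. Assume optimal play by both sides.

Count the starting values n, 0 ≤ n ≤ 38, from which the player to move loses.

10

Compute win/loss labels from the base case upward. A position with no move is L. Any other position is W if it can reach an L in one move, else L.
n=0: no move → L
n=1: no move → L
n=2: reaches L-position 0 → W
n=3: reaches L-position 1 → W
n=4: reaches L-position 0 → W
n=5: reaches L-position 1 → W
n=6: reaches L-position 1 → W
n=7: reaches L-position 0 → W
n=8: reaches L-position 1 → W
n=9: only reaches 7(W), 5(W), 4(W), 2(W), all W → L
n=10: only reaches 8(W), 6(W), 5(W), 3(W), all W → L
n=11: reaches L-position 9 → W
n=12: reaches L-position 10 → W
n=13: reaches L-position 9 → W
n=14: reaches L-position 10 → W
n=15: reaches L-position 10 → W
n=16: reaches L-position 9 → W
n=17: reaches L-position 10 → W
n=18: only reaches 16(W), 14(W), 13(W), 11(W), all W → L
n=19: only reaches 17(W), 15(W), 14(W), 12(W), all W → L
n=20: reaches L-position 18 → W
n=21: reaches L-position 19 → W
n=22: reaches L-position 18 → W
n=23: reaches L-position 19 → W
n=24: reaches L-position 19 → W
n=25: reaches L-position 18 → W
n=26: reaches L-position 19 → W
n=27: only reaches 25(W), 23(W), 22(W), 20(W), all W → L
n=28: only reaches 26(W), 24(W), 23(W), 21(W), all W → L
n=29: reaches L-position 27 → W
n=30: reaches L-position 28 → W
n=31: reaches L-position 27 → W
n=32: reaches L-position 28 → W
n=33: reaches L-position 28 → W
n=34: reaches L-position 27 → W
n=35: reaches L-position 28 → W
n=36: only reaches 34(W), 32(W), 31(W), 29(W), all W → L
n=37: only reaches 35(W), 33(W), 32(W), 30(W), all W → L
n=38: reaches L-position 36 → W
L entries with 0 ≤ n ≤ 38: n = 0, 1, 9, 10, 18, 19, 27, 28, 36, 37; that makes 10.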